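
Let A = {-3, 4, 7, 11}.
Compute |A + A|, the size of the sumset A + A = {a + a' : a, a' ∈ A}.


A + A = {a + a' : a, a' ∈ A}; |A| = 4.
General bounds: 2|A| - 1 ≤ |A + A| ≤ |A|(|A|+1)/2, i.e. 7 ≤ |A + A| ≤ 10.
Lower bound 2|A|-1 is attained iff A is an arithmetic progression.
Enumerate sums a + a' for a ≤ a' (symmetric, so this suffices):
a = -3: -3+-3=-6, -3+4=1, -3+7=4, -3+11=8
a = 4: 4+4=8, 4+7=11, 4+11=15
a = 7: 7+7=14, 7+11=18
a = 11: 11+11=22
Distinct sums: {-6, 1, 4, 8, 11, 14, 15, 18, 22}
|A + A| = 9

|A + A| = 9


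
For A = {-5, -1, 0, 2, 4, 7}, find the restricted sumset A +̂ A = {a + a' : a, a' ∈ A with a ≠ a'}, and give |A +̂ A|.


Restricted sumset: A +̂ A = {a + a' : a ∈ A, a' ∈ A, a ≠ a'}.
Equivalently, take A + A and drop any sum 2a that is achievable ONLY as a + a for a ∈ A (i.e. sums representable only with equal summands).
Enumerate pairs (a, a') with a < a' (symmetric, so each unordered pair gives one sum; this covers all a ≠ a'):
  -5 + -1 = -6
  -5 + 0 = -5
  -5 + 2 = -3
  -5 + 4 = -1
  -5 + 7 = 2
  -1 + 0 = -1
  -1 + 2 = 1
  -1 + 4 = 3
  -1 + 7 = 6
  0 + 2 = 2
  0 + 4 = 4
  0 + 7 = 7
  2 + 4 = 6
  2 + 7 = 9
  4 + 7 = 11
Collected distinct sums: {-6, -5, -3, -1, 1, 2, 3, 4, 6, 7, 9, 11}
|A +̂ A| = 12
(Reference bound: |A +̂ A| ≥ 2|A| - 3 for |A| ≥ 2, with |A| = 6 giving ≥ 9.)

|A +̂ A| = 12


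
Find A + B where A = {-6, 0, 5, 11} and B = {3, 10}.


A + B = {a + b : a ∈ A, b ∈ B}.
Enumerate all |A|·|B| = 4·2 = 8 pairs (a, b) and collect distinct sums.
a = -6: -6+3=-3, -6+10=4
a = 0: 0+3=3, 0+10=10
a = 5: 5+3=8, 5+10=15
a = 11: 11+3=14, 11+10=21
Collecting distinct sums: A + B = {-3, 3, 4, 8, 10, 14, 15, 21}
|A + B| = 8

A + B = {-3, 3, 4, 8, 10, 14, 15, 21}


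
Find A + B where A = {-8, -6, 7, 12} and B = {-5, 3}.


A + B = {a + b : a ∈ A, b ∈ B}.
Enumerate all |A|·|B| = 4·2 = 8 pairs (a, b) and collect distinct sums.
a = -8: -8+-5=-13, -8+3=-5
a = -6: -6+-5=-11, -6+3=-3
a = 7: 7+-5=2, 7+3=10
a = 12: 12+-5=7, 12+3=15
Collecting distinct sums: A + B = {-13, -11, -5, -3, 2, 7, 10, 15}
|A + B| = 8

A + B = {-13, -11, -5, -3, 2, 7, 10, 15}


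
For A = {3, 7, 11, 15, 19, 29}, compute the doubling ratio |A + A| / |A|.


|A| = 6.
Compute A + A by enumerating all 36 pairs.
A + A = {6, 10, 14, 18, 22, 26, 30, 32, 34, 36, 38, 40, 44, 48, 58}, so |A + A| = 15.
K = |A + A| / |A| = 15/6 = 5/2 ≈ 2.5000.
Reference: AP of size 6 gives K = 11/6 ≈ 1.8333; a fully generic set of size 6 gives K ≈ 3.5000.

|A| = 6, |A + A| = 15, K = 15/6 = 5/2.


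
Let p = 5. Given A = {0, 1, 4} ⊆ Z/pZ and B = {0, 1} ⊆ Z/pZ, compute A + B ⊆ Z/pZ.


Work in Z/5Z: reduce every sum a + b modulo 5.
Enumerate all 6 pairs:
a = 0: 0+0=0, 0+1=1
a = 1: 1+0=1, 1+1=2
a = 4: 4+0=4, 4+1=0
Distinct residues collected: {0, 1, 2, 4}
|A + B| = 4 (out of 5 total residues).

A + B = {0, 1, 2, 4}


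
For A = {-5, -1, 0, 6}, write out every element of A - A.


A - A = {a - a' : a, a' ∈ A}.
Compute a - a' for each ordered pair (a, a'):
a = -5: -5--5=0, -5--1=-4, -5-0=-5, -5-6=-11
a = -1: -1--5=4, -1--1=0, -1-0=-1, -1-6=-7
a = 0: 0--5=5, 0--1=1, 0-0=0, 0-6=-6
a = 6: 6--5=11, 6--1=7, 6-0=6, 6-6=0
Collecting distinct values (and noting 0 appears from a-a):
A - A = {-11, -7, -6, -5, -4, -1, 0, 1, 4, 5, 6, 7, 11}
|A - A| = 13

A - A = {-11, -7, -6, -5, -4, -1, 0, 1, 4, 5, 6, 7, 11}


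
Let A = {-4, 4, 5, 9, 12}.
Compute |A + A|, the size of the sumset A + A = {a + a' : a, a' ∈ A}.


A + A = {a + a' : a, a' ∈ A}; |A| = 5.
General bounds: 2|A| - 1 ≤ |A + A| ≤ |A|(|A|+1)/2, i.e. 9 ≤ |A + A| ≤ 15.
Lower bound 2|A|-1 is attained iff A is an arithmetic progression.
Enumerate sums a + a' for a ≤ a' (symmetric, so this suffices):
a = -4: -4+-4=-8, -4+4=0, -4+5=1, -4+9=5, -4+12=8
a = 4: 4+4=8, 4+5=9, 4+9=13, 4+12=16
a = 5: 5+5=10, 5+9=14, 5+12=17
a = 9: 9+9=18, 9+12=21
a = 12: 12+12=24
Distinct sums: {-8, 0, 1, 5, 8, 9, 10, 13, 14, 16, 17, 18, 21, 24}
|A + A| = 14

|A + A| = 14


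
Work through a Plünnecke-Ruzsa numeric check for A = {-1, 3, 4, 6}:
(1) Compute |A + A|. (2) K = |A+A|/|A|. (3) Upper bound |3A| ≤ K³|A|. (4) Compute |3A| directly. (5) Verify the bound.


|A| = 4.
Step 1: Compute A + A by enumerating all 16 pairs.
A + A = {-2, 2, 3, 5, 6, 7, 8, 9, 10, 12}, so |A + A| = 10.
Step 2: Doubling constant K = |A + A|/|A| = 10/4 = 10/4 ≈ 2.5000.
Step 3: Plünnecke-Ruzsa gives |3A| ≤ K³·|A| = (2.5000)³ · 4 ≈ 62.5000.
Step 4: Compute 3A = A + A + A directly by enumerating all triples (a,b,c) ∈ A³; |3A| = 17.
Step 5: Check 17 ≤ 62.5000? Yes ✓.

K = 10/4, Plünnecke-Ruzsa bound K³|A| ≈ 62.5000, |3A| = 17, inequality holds.


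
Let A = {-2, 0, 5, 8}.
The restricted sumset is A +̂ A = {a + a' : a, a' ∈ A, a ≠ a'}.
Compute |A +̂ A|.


Restricted sumset: A +̂ A = {a + a' : a ∈ A, a' ∈ A, a ≠ a'}.
Equivalently, take A + A and drop any sum 2a that is achievable ONLY as a + a for a ∈ A (i.e. sums representable only with equal summands).
Enumerate pairs (a, a') with a < a' (symmetric, so each unordered pair gives one sum; this covers all a ≠ a'):
  -2 + 0 = -2
  -2 + 5 = 3
  -2 + 8 = 6
  0 + 5 = 5
  0 + 8 = 8
  5 + 8 = 13
Collected distinct sums: {-2, 3, 5, 6, 8, 13}
|A +̂ A| = 6
(Reference bound: |A +̂ A| ≥ 2|A| - 3 for |A| ≥ 2, with |A| = 4 giving ≥ 5.)

|A +̂ A| = 6


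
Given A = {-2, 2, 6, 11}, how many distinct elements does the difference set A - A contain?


A - A = {a - a' : a, a' ∈ A}; |A| = 4.
Bounds: 2|A|-1 ≤ |A - A| ≤ |A|² - |A| + 1, i.e. 7 ≤ |A - A| ≤ 13.
Note: 0 ∈ A - A always (from a - a). The set is symmetric: if d ∈ A - A then -d ∈ A - A.
Enumerate nonzero differences d = a - a' with a > a' (then include -d):
Positive differences: {4, 5, 8, 9, 13}
Full difference set: {0} ∪ (positive diffs) ∪ (negative diffs).
|A - A| = 1 + 2·5 = 11 (matches direct enumeration: 11).

|A - A| = 11


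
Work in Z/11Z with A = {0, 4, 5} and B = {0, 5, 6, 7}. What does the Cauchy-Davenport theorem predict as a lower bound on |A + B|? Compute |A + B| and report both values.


Cauchy-Davenport: |A + B| ≥ min(p, |A| + |B| - 1) for A, B nonempty in Z/pZ.
|A| = 3, |B| = 4, p = 11.
CD lower bound = min(11, 3 + 4 - 1) = min(11, 6) = 6.
Compute A + B mod 11 directly:
a = 0: 0+0=0, 0+5=5, 0+6=6, 0+7=7
a = 4: 4+0=4, 4+5=9, 4+6=10, 4+7=0
a = 5: 5+0=5, 5+5=10, 5+6=0, 5+7=1
A + B = {0, 1, 4, 5, 6, 7, 9, 10}, so |A + B| = 8.
Verify: 8 ≥ 6? Yes ✓.

CD lower bound = 6, actual |A + B| = 8.


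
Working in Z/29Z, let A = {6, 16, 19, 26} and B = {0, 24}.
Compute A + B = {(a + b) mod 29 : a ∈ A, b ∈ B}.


Work in Z/29Z: reduce every sum a + b modulo 29.
Enumerate all 8 pairs:
a = 6: 6+0=6, 6+24=1
a = 16: 16+0=16, 16+24=11
a = 19: 19+0=19, 19+24=14
a = 26: 26+0=26, 26+24=21
Distinct residues collected: {1, 6, 11, 14, 16, 19, 21, 26}
|A + B| = 8 (out of 29 total residues).

A + B = {1, 6, 11, 14, 16, 19, 21, 26}


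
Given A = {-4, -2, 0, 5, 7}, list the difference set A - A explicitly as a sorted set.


A - A = {a - a' : a, a' ∈ A}.
Compute a - a' for each ordered pair (a, a'):
a = -4: -4--4=0, -4--2=-2, -4-0=-4, -4-5=-9, -4-7=-11
a = -2: -2--4=2, -2--2=0, -2-0=-2, -2-5=-7, -2-7=-9
a = 0: 0--4=4, 0--2=2, 0-0=0, 0-5=-5, 0-7=-7
a = 5: 5--4=9, 5--2=7, 5-0=5, 5-5=0, 5-7=-2
a = 7: 7--4=11, 7--2=9, 7-0=7, 7-5=2, 7-7=0
Collecting distinct values (and noting 0 appears from a-a):
A - A = {-11, -9, -7, -5, -4, -2, 0, 2, 4, 5, 7, 9, 11}
|A - A| = 13

A - A = {-11, -9, -7, -5, -4, -2, 0, 2, 4, 5, 7, 9, 11}


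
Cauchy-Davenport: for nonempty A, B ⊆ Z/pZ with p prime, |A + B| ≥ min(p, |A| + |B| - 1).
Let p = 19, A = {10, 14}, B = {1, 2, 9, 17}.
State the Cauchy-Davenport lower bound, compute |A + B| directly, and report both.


Cauchy-Davenport: |A + B| ≥ min(p, |A| + |B| - 1) for A, B nonempty in Z/pZ.
|A| = 2, |B| = 4, p = 19.
CD lower bound = min(19, 2 + 4 - 1) = min(19, 5) = 5.
Compute A + B mod 19 directly:
a = 10: 10+1=11, 10+2=12, 10+9=0, 10+17=8
a = 14: 14+1=15, 14+2=16, 14+9=4, 14+17=12
A + B = {0, 4, 8, 11, 12, 15, 16}, so |A + B| = 7.
Verify: 7 ≥ 5? Yes ✓.

CD lower bound = 5, actual |A + B| = 7.


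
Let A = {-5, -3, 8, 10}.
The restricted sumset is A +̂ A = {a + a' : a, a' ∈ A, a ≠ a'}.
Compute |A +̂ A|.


Restricted sumset: A +̂ A = {a + a' : a ∈ A, a' ∈ A, a ≠ a'}.
Equivalently, take A + A and drop any sum 2a that is achievable ONLY as a + a for a ∈ A (i.e. sums representable only with equal summands).
Enumerate pairs (a, a') with a < a' (symmetric, so each unordered pair gives one sum; this covers all a ≠ a'):
  -5 + -3 = -8
  -5 + 8 = 3
  -5 + 10 = 5
  -3 + 8 = 5
  -3 + 10 = 7
  8 + 10 = 18
Collected distinct sums: {-8, 3, 5, 7, 18}
|A +̂ A| = 5
(Reference bound: |A +̂ A| ≥ 2|A| - 3 for |A| ≥ 2, with |A| = 4 giving ≥ 5.)

|A +̂ A| = 5


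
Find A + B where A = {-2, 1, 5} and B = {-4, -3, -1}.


A + B = {a + b : a ∈ A, b ∈ B}.
Enumerate all |A|·|B| = 3·3 = 9 pairs (a, b) and collect distinct sums.
a = -2: -2+-4=-6, -2+-3=-5, -2+-1=-3
a = 1: 1+-4=-3, 1+-3=-2, 1+-1=0
a = 5: 5+-4=1, 5+-3=2, 5+-1=4
Collecting distinct sums: A + B = {-6, -5, -3, -2, 0, 1, 2, 4}
|A + B| = 8

A + B = {-6, -5, -3, -2, 0, 1, 2, 4}


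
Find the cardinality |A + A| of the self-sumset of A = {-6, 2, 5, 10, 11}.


A + A = {a + a' : a, a' ∈ A}; |A| = 5.
General bounds: 2|A| - 1 ≤ |A + A| ≤ |A|(|A|+1)/2, i.e. 9 ≤ |A + A| ≤ 15.
Lower bound 2|A|-1 is attained iff A is an arithmetic progression.
Enumerate sums a + a' for a ≤ a' (symmetric, so this suffices):
a = -6: -6+-6=-12, -6+2=-4, -6+5=-1, -6+10=4, -6+11=5
a = 2: 2+2=4, 2+5=7, 2+10=12, 2+11=13
a = 5: 5+5=10, 5+10=15, 5+11=16
a = 10: 10+10=20, 10+11=21
a = 11: 11+11=22
Distinct sums: {-12, -4, -1, 4, 5, 7, 10, 12, 13, 15, 16, 20, 21, 22}
|A + A| = 14

|A + A| = 14


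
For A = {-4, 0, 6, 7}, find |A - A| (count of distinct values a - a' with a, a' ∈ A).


A - A = {a - a' : a, a' ∈ A}; |A| = 4.
Bounds: 2|A|-1 ≤ |A - A| ≤ |A|² - |A| + 1, i.e. 7 ≤ |A - A| ≤ 13.
Note: 0 ∈ A - A always (from a - a). The set is symmetric: if d ∈ A - A then -d ∈ A - A.
Enumerate nonzero differences d = a - a' with a > a' (then include -d):
Positive differences: {1, 4, 6, 7, 10, 11}
Full difference set: {0} ∪ (positive diffs) ∪ (negative diffs).
|A - A| = 1 + 2·6 = 13 (matches direct enumeration: 13).

|A - A| = 13


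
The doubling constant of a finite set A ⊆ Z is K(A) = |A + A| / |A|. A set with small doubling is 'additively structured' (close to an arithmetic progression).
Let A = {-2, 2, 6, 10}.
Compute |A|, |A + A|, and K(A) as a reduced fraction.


|A| = 4.
Compute A + A by enumerating all 16 pairs.
A + A = {-4, 0, 4, 8, 12, 16, 20}, so |A + A| = 7.
K = |A + A| / |A| = 7/4 (already in lowest terms) ≈ 1.7500.
Reference: AP of size 4 gives K = 7/4 ≈ 1.7500; a fully generic set of size 4 gives K ≈ 2.5000.

|A| = 4, |A + A| = 7, K = 7/4.


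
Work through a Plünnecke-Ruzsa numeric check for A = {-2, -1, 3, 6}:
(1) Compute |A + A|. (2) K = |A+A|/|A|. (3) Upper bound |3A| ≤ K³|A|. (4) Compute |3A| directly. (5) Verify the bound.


|A| = 4.
Step 1: Compute A + A by enumerating all 16 pairs.
A + A = {-4, -3, -2, 1, 2, 4, 5, 6, 9, 12}, so |A + A| = 10.
Step 2: Doubling constant K = |A + A|/|A| = 10/4 = 10/4 ≈ 2.5000.
Step 3: Plünnecke-Ruzsa gives |3A| ≤ K³·|A| = (2.5000)³ · 4 ≈ 62.5000.
Step 4: Compute 3A = A + A + A directly by enumerating all triples (a,b,c) ∈ A³; |3A| = 19.
Step 5: Check 19 ≤ 62.5000? Yes ✓.

K = 10/4, Plünnecke-Ruzsa bound K³|A| ≈ 62.5000, |3A| = 19, inequality holds.


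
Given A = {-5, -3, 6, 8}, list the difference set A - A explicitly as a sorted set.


A - A = {a - a' : a, a' ∈ A}.
Compute a - a' for each ordered pair (a, a'):
a = -5: -5--5=0, -5--3=-2, -5-6=-11, -5-8=-13
a = -3: -3--5=2, -3--3=0, -3-6=-9, -3-8=-11
a = 6: 6--5=11, 6--3=9, 6-6=0, 6-8=-2
a = 8: 8--5=13, 8--3=11, 8-6=2, 8-8=0
Collecting distinct values (and noting 0 appears from a-a):
A - A = {-13, -11, -9, -2, 0, 2, 9, 11, 13}
|A - A| = 9

A - A = {-13, -11, -9, -2, 0, 2, 9, 11, 13}


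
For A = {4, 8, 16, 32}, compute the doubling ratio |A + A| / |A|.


|A| = 4.
Compute A + A by enumerating all 16 pairs.
A + A = {8, 12, 16, 20, 24, 32, 36, 40, 48, 64}, so |A + A| = 10.
K = |A + A| / |A| = 10/4 = 5/2 ≈ 2.5000.
Reference: AP of size 4 gives K = 7/4 ≈ 1.7500; a fully generic set of size 4 gives K ≈ 2.5000.

|A| = 4, |A + A| = 10, K = 10/4 = 5/2.


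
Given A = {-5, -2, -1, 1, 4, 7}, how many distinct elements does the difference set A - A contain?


A - A = {a - a' : a, a' ∈ A}; |A| = 6.
Bounds: 2|A|-1 ≤ |A - A| ≤ |A|² - |A| + 1, i.e. 11 ≤ |A - A| ≤ 31.
Note: 0 ∈ A - A always (from a - a). The set is symmetric: if d ∈ A - A then -d ∈ A - A.
Enumerate nonzero differences d = a - a' with a > a' (then include -d):
Positive differences: {1, 2, 3, 4, 5, 6, 8, 9, 12}
Full difference set: {0} ∪ (positive diffs) ∪ (negative diffs).
|A - A| = 1 + 2·9 = 19 (matches direct enumeration: 19).

|A - A| = 19


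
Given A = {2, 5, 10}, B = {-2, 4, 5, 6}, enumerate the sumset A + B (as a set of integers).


A + B = {a + b : a ∈ A, b ∈ B}.
Enumerate all |A|·|B| = 3·4 = 12 pairs (a, b) and collect distinct sums.
a = 2: 2+-2=0, 2+4=6, 2+5=7, 2+6=8
a = 5: 5+-2=3, 5+4=9, 5+5=10, 5+6=11
a = 10: 10+-2=8, 10+4=14, 10+5=15, 10+6=16
Collecting distinct sums: A + B = {0, 3, 6, 7, 8, 9, 10, 11, 14, 15, 16}
|A + B| = 11

A + B = {0, 3, 6, 7, 8, 9, 10, 11, 14, 15, 16}


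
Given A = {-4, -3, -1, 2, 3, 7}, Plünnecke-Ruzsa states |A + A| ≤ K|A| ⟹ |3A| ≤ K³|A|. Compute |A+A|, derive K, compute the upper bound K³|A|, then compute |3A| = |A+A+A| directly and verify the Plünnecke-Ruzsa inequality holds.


|A| = 6.
Step 1: Compute A + A by enumerating all 36 pairs.
A + A = {-8, -7, -6, -5, -4, -2, -1, 0, 1, 2, 3, 4, 5, 6, 9, 10, 14}, so |A + A| = 17.
Step 2: Doubling constant K = |A + A|/|A| = 17/6 = 17/6 ≈ 2.8333.
Step 3: Plünnecke-Ruzsa gives |3A| ≤ K³·|A| = (2.8333)³ · 6 ≈ 136.4722.
Step 4: Compute 3A = A + A + A directly by enumerating all triples (a,b,c) ∈ A³; |3A| = 29.
Step 5: Check 29 ≤ 136.4722? Yes ✓.

K = 17/6, Plünnecke-Ruzsa bound K³|A| ≈ 136.4722, |3A| = 29, inequality holds.


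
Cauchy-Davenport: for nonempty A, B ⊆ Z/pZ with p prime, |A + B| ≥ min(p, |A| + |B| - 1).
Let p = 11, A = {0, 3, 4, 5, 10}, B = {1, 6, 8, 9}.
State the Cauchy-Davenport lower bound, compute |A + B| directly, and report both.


Cauchy-Davenport: |A + B| ≥ min(p, |A| + |B| - 1) for A, B nonempty in Z/pZ.
|A| = 5, |B| = 4, p = 11.
CD lower bound = min(11, 5 + 4 - 1) = min(11, 8) = 8.
Compute A + B mod 11 directly:
a = 0: 0+1=1, 0+6=6, 0+8=8, 0+9=9
a = 3: 3+1=4, 3+6=9, 3+8=0, 3+9=1
a = 4: 4+1=5, 4+6=10, 4+8=1, 4+9=2
a = 5: 5+1=6, 5+6=0, 5+8=2, 5+9=3
a = 10: 10+1=0, 10+6=5, 10+8=7, 10+9=8
A + B = {0, 1, 2, 3, 4, 5, 6, 7, 8, 9, 10}, so |A + B| = 11.
Verify: 11 ≥ 8? Yes ✓.

CD lower bound = 8, actual |A + B| = 11.


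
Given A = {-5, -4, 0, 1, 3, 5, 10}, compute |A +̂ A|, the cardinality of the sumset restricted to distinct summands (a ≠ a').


Restricted sumset: A +̂ A = {a + a' : a ∈ A, a' ∈ A, a ≠ a'}.
Equivalently, take A + A and drop any sum 2a that is achievable ONLY as a + a for a ∈ A (i.e. sums representable only with equal summands).
Enumerate pairs (a, a') with a < a' (symmetric, so each unordered pair gives one sum; this covers all a ≠ a'):
  -5 + -4 = -9
  -5 + 0 = -5
  -5 + 1 = -4
  -5 + 3 = -2
  -5 + 5 = 0
  -5 + 10 = 5
  -4 + 0 = -4
  -4 + 1 = -3
  -4 + 3 = -1
  -4 + 5 = 1
  -4 + 10 = 6
  0 + 1 = 1
  0 + 3 = 3
  0 + 5 = 5
  0 + 10 = 10
  1 + 3 = 4
  1 + 5 = 6
  1 + 10 = 11
  3 + 5 = 8
  3 + 10 = 13
  5 + 10 = 15
Collected distinct sums: {-9, -5, -4, -3, -2, -1, 0, 1, 3, 4, 5, 6, 8, 10, 11, 13, 15}
|A +̂ A| = 17
(Reference bound: |A +̂ A| ≥ 2|A| - 3 for |A| ≥ 2, with |A| = 7 giving ≥ 11.)

|A +̂ A| = 17


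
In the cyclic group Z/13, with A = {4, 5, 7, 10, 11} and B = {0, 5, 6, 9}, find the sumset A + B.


Work in Z/13Z: reduce every sum a + b modulo 13.
Enumerate all 20 pairs:
a = 4: 4+0=4, 4+5=9, 4+6=10, 4+9=0
a = 5: 5+0=5, 5+5=10, 5+6=11, 5+9=1
a = 7: 7+0=7, 7+5=12, 7+6=0, 7+9=3
a = 10: 10+0=10, 10+5=2, 10+6=3, 10+9=6
a = 11: 11+0=11, 11+5=3, 11+6=4, 11+9=7
Distinct residues collected: {0, 1, 2, 3, 4, 5, 6, 7, 9, 10, 11, 12}
|A + B| = 12 (out of 13 total residues).

A + B = {0, 1, 2, 3, 4, 5, 6, 7, 9, 10, 11, 12}


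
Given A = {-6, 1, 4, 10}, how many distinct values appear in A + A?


A + A = {a + a' : a, a' ∈ A}; |A| = 4.
General bounds: 2|A| - 1 ≤ |A + A| ≤ |A|(|A|+1)/2, i.e. 7 ≤ |A + A| ≤ 10.
Lower bound 2|A|-1 is attained iff A is an arithmetic progression.
Enumerate sums a + a' for a ≤ a' (symmetric, so this suffices):
a = -6: -6+-6=-12, -6+1=-5, -6+4=-2, -6+10=4
a = 1: 1+1=2, 1+4=5, 1+10=11
a = 4: 4+4=8, 4+10=14
a = 10: 10+10=20
Distinct sums: {-12, -5, -2, 2, 4, 5, 8, 11, 14, 20}
|A + A| = 10

|A + A| = 10


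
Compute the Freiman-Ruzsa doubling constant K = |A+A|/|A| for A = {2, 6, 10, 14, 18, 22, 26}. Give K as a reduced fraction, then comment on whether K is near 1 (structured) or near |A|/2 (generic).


|A| = 7.
Compute A + A by enumerating all 49 pairs.
A + A = {4, 8, 12, 16, 20, 24, 28, 32, 36, 40, 44, 48, 52}, so |A + A| = 13.
K = |A + A| / |A| = 13/7 (already in lowest terms) ≈ 1.8571.
Reference: AP of size 7 gives K = 13/7 ≈ 1.8571; a fully generic set of size 7 gives K ≈ 4.0000.

|A| = 7, |A + A| = 13, K = 13/7.


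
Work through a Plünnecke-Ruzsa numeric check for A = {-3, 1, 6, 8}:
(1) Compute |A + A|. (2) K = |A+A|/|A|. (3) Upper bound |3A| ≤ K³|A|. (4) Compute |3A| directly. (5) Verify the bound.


|A| = 4.
Step 1: Compute A + A by enumerating all 16 pairs.
A + A = {-6, -2, 2, 3, 5, 7, 9, 12, 14, 16}, so |A + A| = 10.
Step 2: Doubling constant K = |A + A|/|A| = 10/4 = 10/4 ≈ 2.5000.
Step 3: Plünnecke-Ruzsa gives |3A| ≤ K³·|A| = (2.5000)³ · 4 ≈ 62.5000.
Step 4: Compute 3A = A + A + A directly by enumerating all triples (a,b,c) ∈ A³; |3A| = 19.
Step 5: Check 19 ≤ 62.5000? Yes ✓.

K = 10/4, Plünnecke-Ruzsa bound K³|A| ≈ 62.5000, |3A| = 19, inequality holds.


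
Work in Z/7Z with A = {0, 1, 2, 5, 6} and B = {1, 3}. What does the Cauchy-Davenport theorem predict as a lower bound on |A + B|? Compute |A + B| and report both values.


Cauchy-Davenport: |A + B| ≥ min(p, |A| + |B| - 1) for A, B nonempty in Z/pZ.
|A| = 5, |B| = 2, p = 7.
CD lower bound = min(7, 5 + 2 - 1) = min(7, 6) = 6.
Compute A + B mod 7 directly:
a = 0: 0+1=1, 0+3=3
a = 1: 1+1=2, 1+3=4
a = 2: 2+1=3, 2+3=5
a = 5: 5+1=6, 5+3=1
a = 6: 6+1=0, 6+3=2
A + B = {0, 1, 2, 3, 4, 5, 6}, so |A + B| = 7.
Verify: 7 ≥ 6? Yes ✓.

CD lower bound = 6, actual |A + B| = 7.


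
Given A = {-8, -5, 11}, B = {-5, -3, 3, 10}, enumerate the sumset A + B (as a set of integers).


A + B = {a + b : a ∈ A, b ∈ B}.
Enumerate all |A|·|B| = 3·4 = 12 pairs (a, b) and collect distinct sums.
a = -8: -8+-5=-13, -8+-3=-11, -8+3=-5, -8+10=2
a = -5: -5+-5=-10, -5+-3=-8, -5+3=-2, -5+10=5
a = 11: 11+-5=6, 11+-3=8, 11+3=14, 11+10=21
Collecting distinct sums: A + B = {-13, -11, -10, -8, -5, -2, 2, 5, 6, 8, 14, 21}
|A + B| = 12

A + B = {-13, -11, -10, -8, -5, -2, 2, 5, 6, 8, 14, 21}


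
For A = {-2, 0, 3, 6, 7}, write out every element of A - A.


A - A = {a - a' : a, a' ∈ A}.
Compute a - a' for each ordered pair (a, a'):
a = -2: -2--2=0, -2-0=-2, -2-3=-5, -2-6=-8, -2-7=-9
a = 0: 0--2=2, 0-0=0, 0-3=-3, 0-6=-6, 0-7=-7
a = 3: 3--2=5, 3-0=3, 3-3=0, 3-6=-3, 3-7=-4
a = 6: 6--2=8, 6-0=6, 6-3=3, 6-6=0, 6-7=-1
a = 7: 7--2=9, 7-0=7, 7-3=4, 7-6=1, 7-7=0
Collecting distinct values (and noting 0 appears from a-a):
A - A = {-9, -8, -7, -6, -5, -4, -3, -2, -1, 0, 1, 2, 3, 4, 5, 6, 7, 8, 9}
|A - A| = 19

A - A = {-9, -8, -7, -6, -5, -4, -3, -2, -1, 0, 1, 2, 3, 4, 5, 6, 7, 8, 9}


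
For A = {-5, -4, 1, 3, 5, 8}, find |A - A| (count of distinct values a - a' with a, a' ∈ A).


A - A = {a - a' : a, a' ∈ A}; |A| = 6.
Bounds: 2|A|-1 ≤ |A - A| ≤ |A|² - |A| + 1, i.e. 11 ≤ |A - A| ≤ 31.
Note: 0 ∈ A - A always (from a - a). The set is symmetric: if d ∈ A - A then -d ∈ A - A.
Enumerate nonzero differences d = a - a' with a > a' (then include -d):
Positive differences: {1, 2, 3, 4, 5, 6, 7, 8, 9, 10, 12, 13}
Full difference set: {0} ∪ (positive diffs) ∪ (negative diffs).
|A - A| = 1 + 2·12 = 25 (matches direct enumeration: 25).

|A - A| = 25


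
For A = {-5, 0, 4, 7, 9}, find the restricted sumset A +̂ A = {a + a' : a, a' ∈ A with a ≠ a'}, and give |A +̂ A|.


Restricted sumset: A +̂ A = {a + a' : a ∈ A, a' ∈ A, a ≠ a'}.
Equivalently, take A + A and drop any sum 2a that is achievable ONLY as a + a for a ∈ A (i.e. sums representable only with equal summands).
Enumerate pairs (a, a') with a < a' (symmetric, so each unordered pair gives one sum; this covers all a ≠ a'):
  -5 + 0 = -5
  -5 + 4 = -1
  -5 + 7 = 2
  -5 + 9 = 4
  0 + 4 = 4
  0 + 7 = 7
  0 + 9 = 9
  4 + 7 = 11
  4 + 9 = 13
  7 + 9 = 16
Collected distinct sums: {-5, -1, 2, 4, 7, 9, 11, 13, 16}
|A +̂ A| = 9
(Reference bound: |A +̂ A| ≥ 2|A| - 3 for |A| ≥ 2, with |A| = 5 giving ≥ 7.)

|A +̂ A| = 9


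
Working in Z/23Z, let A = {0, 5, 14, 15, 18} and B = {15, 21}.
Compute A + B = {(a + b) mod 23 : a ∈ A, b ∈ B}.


Work in Z/23Z: reduce every sum a + b modulo 23.
Enumerate all 10 pairs:
a = 0: 0+15=15, 0+21=21
a = 5: 5+15=20, 5+21=3
a = 14: 14+15=6, 14+21=12
a = 15: 15+15=7, 15+21=13
a = 18: 18+15=10, 18+21=16
Distinct residues collected: {3, 6, 7, 10, 12, 13, 15, 16, 20, 21}
|A + B| = 10 (out of 23 total residues).

A + B = {3, 6, 7, 10, 12, 13, 15, 16, 20, 21}


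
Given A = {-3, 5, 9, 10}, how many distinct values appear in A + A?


A + A = {a + a' : a, a' ∈ A}; |A| = 4.
General bounds: 2|A| - 1 ≤ |A + A| ≤ |A|(|A|+1)/2, i.e. 7 ≤ |A + A| ≤ 10.
Lower bound 2|A|-1 is attained iff A is an arithmetic progression.
Enumerate sums a + a' for a ≤ a' (symmetric, so this suffices):
a = -3: -3+-3=-6, -3+5=2, -3+9=6, -3+10=7
a = 5: 5+5=10, 5+9=14, 5+10=15
a = 9: 9+9=18, 9+10=19
a = 10: 10+10=20
Distinct sums: {-6, 2, 6, 7, 10, 14, 15, 18, 19, 20}
|A + A| = 10

|A + A| = 10


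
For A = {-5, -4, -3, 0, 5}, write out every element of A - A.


A - A = {a - a' : a, a' ∈ A}.
Compute a - a' for each ordered pair (a, a'):
a = -5: -5--5=0, -5--4=-1, -5--3=-2, -5-0=-5, -5-5=-10
a = -4: -4--5=1, -4--4=0, -4--3=-1, -4-0=-4, -4-5=-9
a = -3: -3--5=2, -3--4=1, -3--3=0, -3-0=-3, -3-5=-8
a = 0: 0--5=5, 0--4=4, 0--3=3, 0-0=0, 0-5=-5
a = 5: 5--5=10, 5--4=9, 5--3=8, 5-0=5, 5-5=0
Collecting distinct values (and noting 0 appears from a-a):
A - A = {-10, -9, -8, -5, -4, -3, -2, -1, 0, 1, 2, 3, 4, 5, 8, 9, 10}
|A - A| = 17

A - A = {-10, -9, -8, -5, -4, -3, -2, -1, 0, 1, 2, 3, 4, 5, 8, 9, 10}


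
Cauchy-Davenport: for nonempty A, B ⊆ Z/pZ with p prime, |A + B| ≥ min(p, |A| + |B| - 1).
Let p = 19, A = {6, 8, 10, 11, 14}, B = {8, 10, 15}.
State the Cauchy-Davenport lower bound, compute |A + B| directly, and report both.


Cauchy-Davenport: |A + B| ≥ min(p, |A| + |B| - 1) for A, B nonempty in Z/pZ.
|A| = 5, |B| = 3, p = 19.
CD lower bound = min(19, 5 + 3 - 1) = min(19, 7) = 7.
Compute A + B mod 19 directly:
a = 6: 6+8=14, 6+10=16, 6+15=2
a = 8: 8+8=16, 8+10=18, 8+15=4
a = 10: 10+8=18, 10+10=1, 10+15=6
a = 11: 11+8=0, 11+10=2, 11+15=7
a = 14: 14+8=3, 14+10=5, 14+15=10
A + B = {0, 1, 2, 3, 4, 5, 6, 7, 10, 14, 16, 18}, so |A + B| = 12.
Verify: 12 ≥ 7? Yes ✓.

CD lower bound = 7, actual |A + B| = 12.


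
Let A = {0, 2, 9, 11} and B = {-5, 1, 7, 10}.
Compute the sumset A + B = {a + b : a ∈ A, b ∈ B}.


A + B = {a + b : a ∈ A, b ∈ B}.
Enumerate all |A|·|B| = 4·4 = 16 pairs (a, b) and collect distinct sums.
a = 0: 0+-5=-5, 0+1=1, 0+7=7, 0+10=10
a = 2: 2+-5=-3, 2+1=3, 2+7=9, 2+10=12
a = 9: 9+-5=4, 9+1=10, 9+7=16, 9+10=19
a = 11: 11+-5=6, 11+1=12, 11+7=18, 11+10=21
Collecting distinct sums: A + B = {-5, -3, 1, 3, 4, 6, 7, 9, 10, 12, 16, 18, 19, 21}
|A + B| = 14

A + B = {-5, -3, 1, 3, 4, 6, 7, 9, 10, 12, 16, 18, 19, 21}


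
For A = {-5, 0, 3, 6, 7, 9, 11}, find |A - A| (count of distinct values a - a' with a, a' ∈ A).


A - A = {a - a' : a, a' ∈ A}; |A| = 7.
Bounds: 2|A|-1 ≤ |A - A| ≤ |A|² - |A| + 1, i.e. 13 ≤ |A - A| ≤ 43.
Note: 0 ∈ A - A always (from a - a). The set is symmetric: if d ∈ A - A then -d ∈ A - A.
Enumerate nonzero differences d = a - a' with a > a' (then include -d):
Positive differences: {1, 2, 3, 4, 5, 6, 7, 8, 9, 11, 12, 14, 16}
Full difference set: {0} ∪ (positive diffs) ∪ (negative diffs).
|A - A| = 1 + 2·13 = 27 (matches direct enumeration: 27).

|A - A| = 27


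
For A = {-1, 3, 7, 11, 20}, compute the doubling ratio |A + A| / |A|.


|A| = 5.
Compute A + A by enumerating all 25 pairs.
A + A = {-2, 2, 6, 10, 14, 18, 19, 22, 23, 27, 31, 40}, so |A + A| = 12.
K = |A + A| / |A| = 12/5 (already in lowest terms) ≈ 2.4000.
Reference: AP of size 5 gives K = 9/5 ≈ 1.8000; a fully generic set of size 5 gives K ≈ 3.0000.

|A| = 5, |A + A| = 12, K = 12/5.


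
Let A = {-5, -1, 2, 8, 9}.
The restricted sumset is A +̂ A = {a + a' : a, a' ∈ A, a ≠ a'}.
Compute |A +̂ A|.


Restricted sumset: A +̂ A = {a + a' : a ∈ A, a' ∈ A, a ≠ a'}.
Equivalently, take A + A and drop any sum 2a that is achievable ONLY as a + a for a ∈ A (i.e. sums representable only with equal summands).
Enumerate pairs (a, a') with a < a' (symmetric, so each unordered pair gives one sum; this covers all a ≠ a'):
  -5 + -1 = -6
  -5 + 2 = -3
  -5 + 8 = 3
  -5 + 9 = 4
  -1 + 2 = 1
  -1 + 8 = 7
  -1 + 9 = 8
  2 + 8 = 10
  2 + 9 = 11
  8 + 9 = 17
Collected distinct sums: {-6, -3, 1, 3, 4, 7, 8, 10, 11, 17}
|A +̂ A| = 10
(Reference bound: |A +̂ A| ≥ 2|A| - 3 for |A| ≥ 2, with |A| = 5 giving ≥ 7.)

|A +̂ A| = 10


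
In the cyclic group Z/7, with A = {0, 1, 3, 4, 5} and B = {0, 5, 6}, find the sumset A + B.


Work in Z/7Z: reduce every sum a + b modulo 7.
Enumerate all 15 pairs:
a = 0: 0+0=0, 0+5=5, 0+6=6
a = 1: 1+0=1, 1+5=6, 1+6=0
a = 3: 3+0=3, 3+5=1, 3+6=2
a = 4: 4+0=4, 4+5=2, 4+6=3
a = 5: 5+0=5, 5+5=3, 5+6=4
Distinct residues collected: {0, 1, 2, 3, 4, 5, 6}
|A + B| = 7 (out of 7 total residues).

A + B = {0, 1, 2, 3, 4, 5, 6}


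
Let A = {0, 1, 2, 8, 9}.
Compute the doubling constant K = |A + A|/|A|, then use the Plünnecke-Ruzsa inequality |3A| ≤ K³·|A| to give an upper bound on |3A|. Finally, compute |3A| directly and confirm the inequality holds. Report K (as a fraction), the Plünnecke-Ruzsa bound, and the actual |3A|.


|A| = 5.
Step 1: Compute A + A by enumerating all 25 pairs.
A + A = {0, 1, 2, 3, 4, 8, 9, 10, 11, 16, 17, 18}, so |A + A| = 12.
Step 2: Doubling constant K = |A + A|/|A| = 12/5 = 12/5 ≈ 2.4000.
Step 3: Plünnecke-Ruzsa gives |3A| ≤ K³·|A| = (2.4000)³ · 5 ≈ 69.1200.
Step 4: Compute 3A = A + A + A directly by enumerating all triples (a,b,c) ∈ A³; |3A| = 22.
Step 5: Check 22 ≤ 69.1200? Yes ✓.

K = 12/5, Plünnecke-Ruzsa bound K³|A| ≈ 69.1200, |3A| = 22, inequality holds.


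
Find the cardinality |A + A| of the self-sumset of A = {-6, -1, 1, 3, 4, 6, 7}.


A + A = {a + a' : a, a' ∈ A}; |A| = 7.
General bounds: 2|A| - 1 ≤ |A + A| ≤ |A|(|A|+1)/2, i.e. 13 ≤ |A + A| ≤ 28.
Lower bound 2|A|-1 is attained iff A is an arithmetic progression.
Enumerate sums a + a' for a ≤ a' (symmetric, so this suffices):
a = -6: -6+-6=-12, -6+-1=-7, -6+1=-5, -6+3=-3, -6+4=-2, -6+6=0, -6+7=1
a = -1: -1+-1=-2, -1+1=0, -1+3=2, -1+4=3, -1+6=5, -1+7=6
a = 1: 1+1=2, 1+3=4, 1+4=5, 1+6=7, 1+7=8
a = 3: 3+3=6, 3+4=7, 3+6=9, 3+7=10
a = 4: 4+4=8, 4+6=10, 4+7=11
a = 6: 6+6=12, 6+7=13
a = 7: 7+7=14
Distinct sums: {-12, -7, -5, -3, -2, 0, 1, 2, 3, 4, 5, 6, 7, 8, 9, 10, 11, 12, 13, 14}
|A + A| = 20

|A + A| = 20


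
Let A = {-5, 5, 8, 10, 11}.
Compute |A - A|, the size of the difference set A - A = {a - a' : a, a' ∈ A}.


A - A = {a - a' : a, a' ∈ A}; |A| = 5.
Bounds: 2|A|-1 ≤ |A - A| ≤ |A|² - |A| + 1, i.e. 9 ≤ |A - A| ≤ 21.
Note: 0 ∈ A - A always (from a - a). The set is symmetric: if d ∈ A - A then -d ∈ A - A.
Enumerate nonzero differences d = a - a' with a > a' (then include -d):
Positive differences: {1, 2, 3, 5, 6, 10, 13, 15, 16}
Full difference set: {0} ∪ (positive diffs) ∪ (negative diffs).
|A - A| = 1 + 2·9 = 19 (matches direct enumeration: 19).

|A - A| = 19


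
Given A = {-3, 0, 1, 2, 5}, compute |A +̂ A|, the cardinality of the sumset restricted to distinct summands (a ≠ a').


Restricted sumset: A +̂ A = {a + a' : a ∈ A, a' ∈ A, a ≠ a'}.
Equivalently, take A + A and drop any sum 2a that is achievable ONLY as a + a for a ∈ A (i.e. sums representable only with equal summands).
Enumerate pairs (a, a') with a < a' (symmetric, so each unordered pair gives one sum; this covers all a ≠ a'):
  -3 + 0 = -3
  -3 + 1 = -2
  -3 + 2 = -1
  -3 + 5 = 2
  0 + 1 = 1
  0 + 2 = 2
  0 + 5 = 5
  1 + 2 = 3
  1 + 5 = 6
  2 + 5 = 7
Collected distinct sums: {-3, -2, -1, 1, 2, 3, 5, 6, 7}
|A +̂ A| = 9
(Reference bound: |A +̂ A| ≥ 2|A| - 3 for |A| ≥ 2, with |A| = 5 giving ≥ 7.)

|A +̂ A| = 9


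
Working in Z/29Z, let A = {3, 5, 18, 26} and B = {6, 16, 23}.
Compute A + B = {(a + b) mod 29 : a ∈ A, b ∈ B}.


Work in Z/29Z: reduce every sum a + b modulo 29.
Enumerate all 12 pairs:
a = 3: 3+6=9, 3+16=19, 3+23=26
a = 5: 5+6=11, 5+16=21, 5+23=28
a = 18: 18+6=24, 18+16=5, 18+23=12
a = 26: 26+6=3, 26+16=13, 26+23=20
Distinct residues collected: {3, 5, 9, 11, 12, 13, 19, 20, 21, 24, 26, 28}
|A + B| = 12 (out of 29 total residues).

A + B = {3, 5, 9, 11, 12, 13, 19, 20, 21, 24, 26, 28}


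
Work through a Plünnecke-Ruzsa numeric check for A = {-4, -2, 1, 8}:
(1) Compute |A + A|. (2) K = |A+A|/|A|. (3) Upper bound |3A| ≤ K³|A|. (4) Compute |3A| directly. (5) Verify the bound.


|A| = 4.
Step 1: Compute A + A by enumerating all 16 pairs.
A + A = {-8, -6, -4, -3, -1, 2, 4, 6, 9, 16}, so |A + A| = 10.
Step 2: Doubling constant K = |A + A|/|A| = 10/4 = 10/4 ≈ 2.5000.
Step 3: Plünnecke-Ruzsa gives |3A| ≤ K³·|A| = (2.5000)³ · 4 ≈ 62.5000.
Step 4: Compute 3A = A + A + A directly by enumerating all triples (a,b,c) ∈ A³; |3A| = 19.
Step 5: Check 19 ≤ 62.5000? Yes ✓.

K = 10/4, Plünnecke-Ruzsa bound K³|A| ≈ 62.5000, |3A| = 19, inequality holds.


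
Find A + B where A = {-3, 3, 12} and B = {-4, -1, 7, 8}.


A + B = {a + b : a ∈ A, b ∈ B}.
Enumerate all |A|·|B| = 3·4 = 12 pairs (a, b) and collect distinct sums.
a = -3: -3+-4=-7, -3+-1=-4, -3+7=4, -3+8=5
a = 3: 3+-4=-1, 3+-1=2, 3+7=10, 3+8=11
a = 12: 12+-4=8, 12+-1=11, 12+7=19, 12+8=20
Collecting distinct sums: A + B = {-7, -4, -1, 2, 4, 5, 8, 10, 11, 19, 20}
|A + B| = 11

A + B = {-7, -4, -1, 2, 4, 5, 8, 10, 11, 19, 20}


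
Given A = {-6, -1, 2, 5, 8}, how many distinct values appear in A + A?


A + A = {a + a' : a, a' ∈ A}; |A| = 5.
General bounds: 2|A| - 1 ≤ |A + A| ≤ |A|(|A|+1)/2, i.e. 9 ≤ |A + A| ≤ 15.
Lower bound 2|A|-1 is attained iff A is an arithmetic progression.
Enumerate sums a + a' for a ≤ a' (symmetric, so this suffices):
a = -6: -6+-6=-12, -6+-1=-7, -6+2=-4, -6+5=-1, -6+8=2
a = -1: -1+-1=-2, -1+2=1, -1+5=4, -1+8=7
a = 2: 2+2=4, 2+5=7, 2+8=10
a = 5: 5+5=10, 5+8=13
a = 8: 8+8=16
Distinct sums: {-12, -7, -4, -2, -1, 1, 2, 4, 7, 10, 13, 16}
|A + A| = 12

|A + A| = 12


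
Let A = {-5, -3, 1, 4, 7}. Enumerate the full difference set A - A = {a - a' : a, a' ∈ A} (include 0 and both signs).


A - A = {a - a' : a, a' ∈ A}.
Compute a - a' for each ordered pair (a, a'):
a = -5: -5--5=0, -5--3=-2, -5-1=-6, -5-4=-9, -5-7=-12
a = -3: -3--5=2, -3--3=0, -3-1=-4, -3-4=-7, -3-7=-10
a = 1: 1--5=6, 1--3=4, 1-1=0, 1-4=-3, 1-7=-6
a = 4: 4--5=9, 4--3=7, 4-1=3, 4-4=0, 4-7=-3
a = 7: 7--5=12, 7--3=10, 7-1=6, 7-4=3, 7-7=0
Collecting distinct values (and noting 0 appears from a-a):
A - A = {-12, -10, -9, -7, -6, -4, -3, -2, 0, 2, 3, 4, 6, 7, 9, 10, 12}
|A - A| = 17

A - A = {-12, -10, -9, -7, -6, -4, -3, -2, 0, 2, 3, 4, 6, 7, 9, 10, 12}


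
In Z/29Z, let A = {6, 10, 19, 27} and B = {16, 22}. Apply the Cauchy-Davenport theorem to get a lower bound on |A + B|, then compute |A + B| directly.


Cauchy-Davenport: |A + B| ≥ min(p, |A| + |B| - 1) for A, B nonempty in Z/pZ.
|A| = 4, |B| = 2, p = 29.
CD lower bound = min(29, 4 + 2 - 1) = min(29, 5) = 5.
Compute A + B mod 29 directly:
a = 6: 6+16=22, 6+22=28
a = 10: 10+16=26, 10+22=3
a = 19: 19+16=6, 19+22=12
a = 27: 27+16=14, 27+22=20
A + B = {3, 6, 12, 14, 20, 22, 26, 28}, so |A + B| = 8.
Verify: 8 ≥ 5? Yes ✓.

CD lower bound = 5, actual |A + B| = 8.


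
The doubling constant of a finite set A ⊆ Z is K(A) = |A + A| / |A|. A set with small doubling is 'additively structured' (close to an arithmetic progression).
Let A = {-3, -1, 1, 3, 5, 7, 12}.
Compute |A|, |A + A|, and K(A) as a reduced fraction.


|A| = 7.
Compute A + A by enumerating all 49 pairs.
A + A = {-6, -4, -2, 0, 2, 4, 6, 8, 9, 10, 11, 12, 13, 14, 15, 17, 19, 24}, so |A + A| = 18.
K = |A + A| / |A| = 18/7 (already in lowest terms) ≈ 2.5714.
Reference: AP of size 7 gives K = 13/7 ≈ 1.8571; a fully generic set of size 7 gives K ≈ 4.0000.

|A| = 7, |A + A| = 18, K = 18/7.


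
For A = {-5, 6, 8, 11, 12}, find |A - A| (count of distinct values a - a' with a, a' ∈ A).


A - A = {a - a' : a, a' ∈ A}; |A| = 5.
Bounds: 2|A|-1 ≤ |A - A| ≤ |A|² - |A| + 1, i.e. 9 ≤ |A - A| ≤ 21.
Note: 0 ∈ A - A always (from a - a). The set is symmetric: if d ∈ A - A then -d ∈ A - A.
Enumerate nonzero differences d = a - a' with a > a' (then include -d):
Positive differences: {1, 2, 3, 4, 5, 6, 11, 13, 16, 17}
Full difference set: {0} ∪ (positive diffs) ∪ (negative diffs).
|A - A| = 1 + 2·10 = 21 (matches direct enumeration: 21).

|A - A| = 21


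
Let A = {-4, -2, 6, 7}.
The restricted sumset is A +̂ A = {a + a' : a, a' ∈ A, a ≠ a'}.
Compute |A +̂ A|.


Restricted sumset: A +̂ A = {a + a' : a ∈ A, a' ∈ A, a ≠ a'}.
Equivalently, take A + A and drop any sum 2a that is achievable ONLY as a + a for a ∈ A (i.e. sums representable only with equal summands).
Enumerate pairs (a, a') with a < a' (symmetric, so each unordered pair gives one sum; this covers all a ≠ a'):
  -4 + -2 = -6
  -4 + 6 = 2
  -4 + 7 = 3
  -2 + 6 = 4
  -2 + 7 = 5
  6 + 7 = 13
Collected distinct sums: {-6, 2, 3, 4, 5, 13}
|A +̂ A| = 6
(Reference bound: |A +̂ A| ≥ 2|A| - 3 for |A| ≥ 2, with |A| = 4 giving ≥ 5.)

|A +̂ A| = 6


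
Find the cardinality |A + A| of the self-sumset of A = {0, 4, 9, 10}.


A + A = {a + a' : a, a' ∈ A}; |A| = 4.
General bounds: 2|A| - 1 ≤ |A + A| ≤ |A|(|A|+1)/2, i.e. 7 ≤ |A + A| ≤ 10.
Lower bound 2|A|-1 is attained iff A is an arithmetic progression.
Enumerate sums a + a' for a ≤ a' (symmetric, so this suffices):
a = 0: 0+0=0, 0+4=4, 0+9=9, 0+10=10
a = 4: 4+4=8, 4+9=13, 4+10=14
a = 9: 9+9=18, 9+10=19
a = 10: 10+10=20
Distinct sums: {0, 4, 8, 9, 10, 13, 14, 18, 19, 20}
|A + A| = 10

|A + A| = 10


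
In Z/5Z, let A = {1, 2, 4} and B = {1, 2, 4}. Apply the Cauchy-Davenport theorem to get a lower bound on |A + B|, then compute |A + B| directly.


Cauchy-Davenport: |A + B| ≥ min(p, |A| + |B| - 1) for A, B nonempty in Z/pZ.
|A| = 3, |B| = 3, p = 5.
CD lower bound = min(5, 3 + 3 - 1) = min(5, 5) = 5.
Compute A + B mod 5 directly:
a = 1: 1+1=2, 1+2=3, 1+4=0
a = 2: 2+1=3, 2+2=4, 2+4=1
a = 4: 4+1=0, 4+2=1, 4+4=3
A + B = {0, 1, 2, 3, 4}, so |A + B| = 5.
Verify: 5 ≥ 5? Yes ✓.

CD lower bound = 5, actual |A + B| = 5.


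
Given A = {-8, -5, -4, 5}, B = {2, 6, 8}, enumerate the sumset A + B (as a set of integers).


A + B = {a + b : a ∈ A, b ∈ B}.
Enumerate all |A|·|B| = 4·3 = 12 pairs (a, b) and collect distinct sums.
a = -8: -8+2=-6, -8+6=-2, -8+8=0
a = -5: -5+2=-3, -5+6=1, -5+8=3
a = -4: -4+2=-2, -4+6=2, -4+8=4
a = 5: 5+2=7, 5+6=11, 5+8=13
Collecting distinct sums: A + B = {-6, -3, -2, 0, 1, 2, 3, 4, 7, 11, 13}
|A + B| = 11

A + B = {-6, -3, -2, 0, 1, 2, 3, 4, 7, 11, 13}


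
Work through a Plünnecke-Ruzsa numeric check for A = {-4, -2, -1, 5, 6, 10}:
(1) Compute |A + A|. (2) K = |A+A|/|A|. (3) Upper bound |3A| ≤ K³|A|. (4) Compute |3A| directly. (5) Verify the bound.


|A| = 6.
Step 1: Compute A + A by enumerating all 36 pairs.
A + A = {-8, -6, -5, -4, -3, -2, 1, 2, 3, 4, 5, 6, 8, 9, 10, 11, 12, 15, 16, 20}, so |A + A| = 20.
Step 2: Doubling constant K = |A + A|/|A| = 20/6 = 20/6 ≈ 3.3333.
Step 3: Plünnecke-Ruzsa gives |3A| ≤ K³·|A| = (3.3333)³ · 6 ≈ 222.2222.
Step 4: Compute 3A = A + A + A directly by enumerating all triples (a,b,c) ∈ A³; |3A| = 37.
Step 5: Check 37 ≤ 222.2222? Yes ✓.

K = 20/6, Plünnecke-Ruzsa bound K³|A| ≈ 222.2222, |3A| = 37, inequality holds.


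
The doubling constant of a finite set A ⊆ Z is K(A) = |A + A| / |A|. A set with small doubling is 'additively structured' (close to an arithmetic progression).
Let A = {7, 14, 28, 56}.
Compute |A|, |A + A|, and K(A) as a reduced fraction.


|A| = 4.
Compute A + A by enumerating all 16 pairs.
A + A = {14, 21, 28, 35, 42, 56, 63, 70, 84, 112}, so |A + A| = 10.
K = |A + A| / |A| = 10/4 = 5/2 ≈ 2.5000.
Reference: AP of size 4 gives K = 7/4 ≈ 1.7500; a fully generic set of size 4 gives K ≈ 2.5000.

|A| = 4, |A + A| = 10, K = 10/4 = 5/2.


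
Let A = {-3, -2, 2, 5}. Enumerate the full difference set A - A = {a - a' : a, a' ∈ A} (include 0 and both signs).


A - A = {a - a' : a, a' ∈ A}.
Compute a - a' for each ordered pair (a, a'):
a = -3: -3--3=0, -3--2=-1, -3-2=-5, -3-5=-8
a = -2: -2--3=1, -2--2=0, -2-2=-4, -2-5=-7
a = 2: 2--3=5, 2--2=4, 2-2=0, 2-5=-3
a = 5: 5--3=8, 5--2=7, 5-2=3, 5-5=0
Collecting distinct values (and noting 0 appears from a-a):
A - A = {-8, -7, -5, -4, -3, -1, 0, 1, 3, 4, 5, 7, 8}
|A - A| = 13

A - A = {-8, -7, -5, -4, -3, -1, 0, 1, 3, 4, 5, 7, 8}


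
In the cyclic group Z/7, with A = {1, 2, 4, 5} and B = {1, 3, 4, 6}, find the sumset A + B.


Work in Z/7Z: reduce every sum a + b modulo 7.
Enumerate all 16 pairs:
a = 1: 1+1=2, 1+3=4, 1+4=5, 1+6=0
a = 2: 2+1=3, 2+3=5, 2+4=6, 2+6=1
a = 4: 4+1=5, 4+3=0, 4+4=1, 4+6=3
a = 5: 5+1=6, 5+3=1, 5+4=2, 5+6=4
Distinct residues collected: {0, 1, 2, 3, 4, 5, 6}
|A + B| = 7 (out of 7 total residues).

A + B = {0, 1, 2, 3, 4, 5, 6}


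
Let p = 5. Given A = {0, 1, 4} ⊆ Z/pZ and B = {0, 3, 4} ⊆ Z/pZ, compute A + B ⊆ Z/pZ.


Work in Z/5Z: reduce every sum a + b modulo 5.
Enumerate all 9 pairs:
a = 0: 0+0=0, 0+3=3, 0+4=4
a = 1: 1+0=1, 1+3=4, 1+4=0
a = 4: 4+0=4, 4+3=2, 4+4=3
Distinct residues collected: {0, 1, 2, 3, 4}
|A + B| = 5 (out of 5 total residues).

A + B = {0, 1, 2, 3, 4}


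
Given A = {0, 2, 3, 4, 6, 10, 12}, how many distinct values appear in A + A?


A + A = {a + a' : a, a' ∈ A}; |A| = 7.
General bounds: 2|A| - 1 ≤ |A + A| ≤ |A|(|A|+1)/2, i.e. 13 ≤ |A + A| ≤ 28.
Lower bound 2|A|-1 is attained iff A is an arithmetic progression.
Enumerate sums a + a' for a ≤ a' (symmetric, so this suffices):
a = 0: 0+0=0, 0+2=2, 0+3=3, 0+4=4, 0+6=6, 0+10=10, 0+12=12
a = 2: 2+2=4, 2+3=5, 2+4=6, 2+6=8, 2+10=12, 2+12=14
a = 3: 3+3=6, 3+4=7, 3+6=9, 3+10=13, 3+12=15
a = 4: 4+4=8, 4+6=10, 4+10=14, 4+12=16
a = 6: 6+6=12, 6+10=16, 6+12=18
a = 10: 10+10=20, 10+12=22
a = 12: 12+12=24
Distinct sums: {0, 2, 3, 4, 5, 6, 7, 8, 9, 10, 12, 13, 14, 15, 16, 18, 20, 22, 24}
|A + A| = 19

|A + A| = 19


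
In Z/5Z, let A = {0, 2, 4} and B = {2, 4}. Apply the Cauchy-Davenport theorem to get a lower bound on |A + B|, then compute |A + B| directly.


Cauchy-Davenport: |A + B| ≥ min(p, |A| + |B| - 1) for A, B nonempty in Z/pZ.
|A| = 3, |B| = 2, p = 5.
CD lower bound = min(5, 3 + 2 - 1) = min(5, 4) = 4.
Compute A + B mod 5 directly:
a = 0: 0+2=2, 0+4=4
a = 2: 2+2=4, 2+4=1
a = 4: 4+2=1, 4+4=3
A + B = {1, 2, 3, 4}, so |A + B| = 4.
Verify: 4 ≥ 4? Yes ✓.

CD lower bound = 4, actual |A + B| = 4.


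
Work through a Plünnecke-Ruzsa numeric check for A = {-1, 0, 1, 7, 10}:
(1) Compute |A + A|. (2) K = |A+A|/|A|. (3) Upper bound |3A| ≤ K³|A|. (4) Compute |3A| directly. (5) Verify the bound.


|A| = 5.
Step 1: Compute A + A by enumerating all 25 pairs.
A + A = {-2, -1, 0, 1, 2, 6, 7, 8, 9, 10, 11, 14, 17, 20}, so |A + A| = 14.
Step 2: Doubling constant K = |A + A|/|A| = 14/5 = 14/5 ≈ 2.8000.
Step 3: Plünnecke-Ruzsa gives |3A| ≤ K³·|A| = (2.8000)³ · 5 ≈ 109.7600.
Step 4: Compute 3A = A + A + A directly by enumerating all triples (a,b,c) ∈ A³; |3A| = 27.
Step 5: Check 27 ≤ 109.7600? Yes ✓.

K = 14/5, Plünnecke-Ruzsa bound K³|A| ≈ 109.7600, |3A| = 27, inequality holds.
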